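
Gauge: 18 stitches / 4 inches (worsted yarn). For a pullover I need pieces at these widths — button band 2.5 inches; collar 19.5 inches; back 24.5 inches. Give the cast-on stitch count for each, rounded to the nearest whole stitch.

Rate = 18/4 = 4.5 sts per in.
button band: 2.5 × 4.5 = 11.25 → 11.
collar: 19.5 × 4.5 = 87.75 → 88.
back: 24.5 × 4.5 = 110.25 → 110.

button band 11; collar 88; back 110.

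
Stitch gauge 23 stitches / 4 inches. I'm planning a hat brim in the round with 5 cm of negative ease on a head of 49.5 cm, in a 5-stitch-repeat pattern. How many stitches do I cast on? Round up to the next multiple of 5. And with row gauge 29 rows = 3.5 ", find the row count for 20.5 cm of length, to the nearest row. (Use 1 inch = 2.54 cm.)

Finished = 49.5 − 5 = 44.5 cm.
44.5 cm × 1/2.54 = 17.52 inches.
23/4 = 5.75 sts per in; 17.52 × 5.75 = 100.74 sts.
Next multiple of 5 → 105.
20.5 cm = 8.07 inches; × 8.286 = 66.87 → 67 rows.

Cast on 105 stitches; work 67 rows.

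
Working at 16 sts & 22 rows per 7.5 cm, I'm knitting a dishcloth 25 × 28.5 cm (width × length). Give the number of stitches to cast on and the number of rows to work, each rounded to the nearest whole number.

Stitch gauge = 16/7.5 = 2.133 sts/cm; 25 × 2.133 = 53.33 → 53 sts.
Row gauge = 22/7.5 = 2.933 rows/cm; 28.5 × 2.933 = 83.60 → 84 rows.

Cast on 53 stitches and work 84 rows.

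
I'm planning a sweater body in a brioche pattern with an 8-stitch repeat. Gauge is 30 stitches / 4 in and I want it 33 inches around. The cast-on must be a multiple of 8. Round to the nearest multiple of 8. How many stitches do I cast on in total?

CO 248 sts.

30 / 4 = 7.5 sts per inch.
33 × 7.5 = 247.50 sts.
Nearest multiple of 8: 248.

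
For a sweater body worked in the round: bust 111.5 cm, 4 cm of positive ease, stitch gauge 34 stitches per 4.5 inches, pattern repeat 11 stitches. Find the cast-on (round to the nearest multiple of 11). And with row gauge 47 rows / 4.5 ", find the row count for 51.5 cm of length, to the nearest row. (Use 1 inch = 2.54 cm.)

Cast on 341 stitches; work 212 rows.

Finished = 111.5 + 4 = 115.5 cm.
115.5 cm × 1/2.54 = 45.47 inches.
34/4.5 = 7.556 sts per in; 45.47 × 7.556 = 343.57 sts.
Nearest multiple of 11 → 341.
51.5 cm = 20.28 inches; × 10.444 = 211.77 → 212 rows.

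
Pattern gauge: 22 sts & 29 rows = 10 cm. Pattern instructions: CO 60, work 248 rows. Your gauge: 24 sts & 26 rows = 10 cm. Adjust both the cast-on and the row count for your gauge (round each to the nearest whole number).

Stitches: 60 × 24/22 = 65.45 → 65.
Rows: 248 × 26/29 = 222.34 → 222.

Cast on 65 stitches; work 222 rows.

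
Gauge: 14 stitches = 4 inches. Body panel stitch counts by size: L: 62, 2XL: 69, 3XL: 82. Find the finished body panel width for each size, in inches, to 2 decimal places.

14/4 = 3.5 sts per in.
L: 62 / 3.5 = 17.714 → 17.71 in.
2XL: 69 / 3.5 = 19.714 → 19.71 in.
3XL: 82 / 3.5 = 23.429 → 23.43 in.

L 17.71 inches; 2XL 19.71 inches; 3XL 23.43 inches.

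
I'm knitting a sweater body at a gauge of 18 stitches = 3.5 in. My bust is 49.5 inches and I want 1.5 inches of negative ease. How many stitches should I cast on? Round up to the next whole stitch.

247 stitches.

Finished = 49.5 − 1.5 = 48 in.
18 / 3.5 = 5.143 sts per inch.
48.00 × 5.143 = 246.86 sts.
→ 247 sts.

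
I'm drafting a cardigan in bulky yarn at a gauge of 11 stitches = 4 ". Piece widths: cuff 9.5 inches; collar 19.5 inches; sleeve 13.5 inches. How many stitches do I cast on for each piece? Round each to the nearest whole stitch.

Rate = 11/4 = 2.75 sts per in.
cuff: 9.5 × 2.75 = 26.12 → 26.
collar: 19.5 × 2.75 = 53.62 → 54.
sleeve: 13.5 × 2.75 = 37.12 → 37.

cuff 26; collar 54; sleeve 37.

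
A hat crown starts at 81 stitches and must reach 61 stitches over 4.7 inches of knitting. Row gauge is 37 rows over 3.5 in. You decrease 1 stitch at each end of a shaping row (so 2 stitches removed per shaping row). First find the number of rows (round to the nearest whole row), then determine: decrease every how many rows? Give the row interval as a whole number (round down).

Decrease every 5th row.

Rows = 4.7 × 10.571 = 49.7 → 50 rows.
Stitches to remove: 20 → 10 shaping rows (at 2 st each).
50 / 10 = 5.00 → every 5 rows.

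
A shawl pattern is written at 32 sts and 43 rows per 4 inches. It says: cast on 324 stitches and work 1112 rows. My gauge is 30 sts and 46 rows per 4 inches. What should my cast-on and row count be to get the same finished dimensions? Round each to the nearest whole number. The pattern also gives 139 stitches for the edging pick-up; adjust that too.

Cast on 304 stitches; work 1190 rows; edging pick-up 130 stitches.

Stitches: 324 × 30/32 = 303.75 → 304.
Rows: 1112 × 46/43 = 1189.58 → 1190.
edging pick-up: 139 × 30/32 = 130.31 → 130.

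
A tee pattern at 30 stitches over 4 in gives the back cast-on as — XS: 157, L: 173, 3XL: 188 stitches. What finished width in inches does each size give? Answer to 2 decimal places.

30/4 = 7.5 sts per in.
XS: 157 / 7.5 = 20.933 → 20.93 in.
L: 173 / 7.5 = 23.067 → 23.07 in.
3XL: 188 / 7.5 = 25.067 → 25.07 in.

XS 20.93 inches; L 23.07 inches; 3XL 25.07 inches.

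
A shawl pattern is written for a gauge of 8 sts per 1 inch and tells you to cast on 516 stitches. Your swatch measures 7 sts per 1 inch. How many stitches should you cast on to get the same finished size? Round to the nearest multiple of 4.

Scale factor = 7 / 8 = 0.875.
516 × 7 / 8 = 451.50 sts.
→ 452 sts.

452 stitches.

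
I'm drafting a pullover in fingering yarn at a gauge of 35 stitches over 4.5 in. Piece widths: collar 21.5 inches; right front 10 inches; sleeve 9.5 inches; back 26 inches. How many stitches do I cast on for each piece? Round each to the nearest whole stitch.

Rate = 35/4.5 = 7.778 sts per in.
collar: 21.5 × 7.778 = 167.22 → 167.
right front: 10 × 7.778 = 77.78 → 78.
sleeve: 9.5 × 7.778 = 73.89 → 74.
back: 26 × 7.778 = 202.22 → 202.

collar 167; right front 78; sleeve 74; back 202.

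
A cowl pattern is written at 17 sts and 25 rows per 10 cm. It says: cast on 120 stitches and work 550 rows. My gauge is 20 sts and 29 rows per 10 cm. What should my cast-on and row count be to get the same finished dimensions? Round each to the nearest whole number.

Cast on 141 stitches; work 638 rows.

Stitches: 120 × 20/17 = 141.18 → 141.
Rows: 550 × 29/25 = 638.00 → 638.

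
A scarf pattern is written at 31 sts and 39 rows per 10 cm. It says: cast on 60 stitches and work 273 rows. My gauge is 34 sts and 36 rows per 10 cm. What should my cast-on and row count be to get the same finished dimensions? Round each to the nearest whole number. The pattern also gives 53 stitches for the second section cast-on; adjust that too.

Stitches: 60 × 34/31 = 65.81 → 66.
Rows: 273 × 36/39 = 252.00 → 252.
second section cast-on: 53 × 34/31 = 58.13 → 58.

Cast on 66 stitches; work 252 rows; second section cast-on 58 stitches.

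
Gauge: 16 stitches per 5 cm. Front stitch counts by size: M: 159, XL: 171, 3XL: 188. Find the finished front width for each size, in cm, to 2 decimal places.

16/5 = 3.2 sts per cm.
M: 159 / 3.2 = 49.688 → 49.69 cm.
XL: 171 / 3.2 = 53.438 → 53.44 cm.
3XL: 188 / 3.2 = 58.750 → 58.75 cm.

M 49.69 cm; XL 53.44 cm; 3XL 58.75 cm.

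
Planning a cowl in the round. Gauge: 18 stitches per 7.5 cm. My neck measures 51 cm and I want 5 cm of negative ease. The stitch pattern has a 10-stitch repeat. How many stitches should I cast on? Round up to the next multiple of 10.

Cast on 120 stitches.

Finished = 51 − 5 = 46 cm.
18 / 7.5 = 2.4 sts/cm.
46 × 2.4 = 110.40 sts.
Next multiple of 10: 120.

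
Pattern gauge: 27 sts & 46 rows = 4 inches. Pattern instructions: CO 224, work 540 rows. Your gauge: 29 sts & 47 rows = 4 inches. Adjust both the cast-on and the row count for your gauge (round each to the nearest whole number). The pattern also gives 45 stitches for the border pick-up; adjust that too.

Cast on 241 stitches; work 552 rows; border pick-up 48 stitches.

Stitches: 224 × 29/27 = 240.59 → 241.
Rows: 540 × 47/46 = 551.74 → 552.
border pick-up: 45 × 29/27 = 48.33 → 48.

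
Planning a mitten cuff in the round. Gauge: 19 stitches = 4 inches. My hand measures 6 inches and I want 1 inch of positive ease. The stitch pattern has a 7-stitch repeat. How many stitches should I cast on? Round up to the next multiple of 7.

Finished = 6 + 1 = 7 inches.
19 / 4 = 4.75 sts/in.
7 × 4.75 = 33.25 sts.
Next multiple of 7: 35.

35 stitches.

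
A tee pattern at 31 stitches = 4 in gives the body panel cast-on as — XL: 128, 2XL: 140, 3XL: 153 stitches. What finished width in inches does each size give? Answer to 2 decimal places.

XL 16.52 inches; 2XL 18.06 inches; 3XL 19.74 inches.

31/4 = 7.75 sts per in.
XL: 128 / 7.75 = 16.516 → 16.52 in.
2XL: 140 / 7.75 = 18.065 → 18.06 in.
3XL: 153 / 7.75 = 19.742 → 19.74 in.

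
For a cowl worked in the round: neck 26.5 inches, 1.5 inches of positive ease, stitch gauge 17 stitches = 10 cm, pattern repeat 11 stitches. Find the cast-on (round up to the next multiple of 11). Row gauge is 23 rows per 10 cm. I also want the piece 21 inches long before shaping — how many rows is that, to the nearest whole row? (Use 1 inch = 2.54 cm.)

Cast on 121 stitches; work 123 rows.

Finished = 26.5 + 1.5 = 28 inches.
28 inches × 2.54 = 71.12 cm.
17/10 = 1.7 sts per cm; 71.12 × 1.7 = 120.90 sts.
Next multiple of 11 → 121.
21 inches = 53.34 cm; × 2.3 = 122.68 → 123 rows.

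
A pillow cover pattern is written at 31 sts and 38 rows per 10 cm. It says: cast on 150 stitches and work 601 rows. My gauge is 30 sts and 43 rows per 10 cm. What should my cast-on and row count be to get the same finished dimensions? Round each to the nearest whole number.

Cast on 145 stitches; work 680 rows.

Stitches: 150 × 30/31 = 145.16 → 145.
Rows: 601 × 43/38 = 680.08 → 680.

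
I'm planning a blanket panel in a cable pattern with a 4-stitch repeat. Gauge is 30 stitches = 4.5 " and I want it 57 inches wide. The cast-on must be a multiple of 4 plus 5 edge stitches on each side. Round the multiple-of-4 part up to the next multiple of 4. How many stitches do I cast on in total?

30 / 4.5 = 6.667 sts per inch.
57 × 6.667 = 380.00 sts.
Less 10 edge sts → 370.00 for the repeat.
Next multiple of 4: 372.
Add back 10 edge sts → 382.

382 stitches.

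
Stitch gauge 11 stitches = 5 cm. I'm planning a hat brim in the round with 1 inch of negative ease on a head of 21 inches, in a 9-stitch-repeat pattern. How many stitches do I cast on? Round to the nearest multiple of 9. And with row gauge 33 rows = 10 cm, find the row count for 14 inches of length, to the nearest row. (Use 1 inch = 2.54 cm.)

Finished = 21 − 1 = 20 inches.
20 inches × 2.54 = 50.80 cm.
11/5 = 2.2 sts per cm; 50.80 × 2.2 = 111.76 sts.
Nearest multiple of 9 → 108.
14 inches = 35.56 cm; × 3.3 = 117.35 → 117 rows.

Cast on 108 stitches; work 117 rows.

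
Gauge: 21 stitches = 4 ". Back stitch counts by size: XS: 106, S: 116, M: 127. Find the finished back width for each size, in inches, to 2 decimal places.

XS 20.19 inches; S 22.10 inches; M 24.19 inches.

21/4 = 5.25 sts per in.
XS: 106 / 5.25 = 20.190 → 20.19 in.
S: 116 / 5.25 = 22.095 → 22.10 in.
M: 127 / 5.25 = 24.190 → 24.19 in.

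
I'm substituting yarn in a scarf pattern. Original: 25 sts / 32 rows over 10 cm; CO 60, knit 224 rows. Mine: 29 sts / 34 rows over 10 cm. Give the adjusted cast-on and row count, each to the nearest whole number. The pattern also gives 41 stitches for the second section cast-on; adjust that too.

Stitches: 60 × 29/25 = 69.60 → 70.
Rows: 224 × 34/32 = 238.00 → 238.
second section cast-on: 41 × 29/25 = 47.56 → 48.

Cast on 70 stitches; work 238 rows; second section cast-on 48 stitches.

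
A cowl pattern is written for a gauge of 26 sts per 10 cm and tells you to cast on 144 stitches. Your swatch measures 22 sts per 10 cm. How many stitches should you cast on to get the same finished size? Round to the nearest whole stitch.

Cast on 122 stitches.

Scale factor = 22 / 26 = 0.846.
144 × 22 / 26 = 121.85 sts.
→ 122 sts.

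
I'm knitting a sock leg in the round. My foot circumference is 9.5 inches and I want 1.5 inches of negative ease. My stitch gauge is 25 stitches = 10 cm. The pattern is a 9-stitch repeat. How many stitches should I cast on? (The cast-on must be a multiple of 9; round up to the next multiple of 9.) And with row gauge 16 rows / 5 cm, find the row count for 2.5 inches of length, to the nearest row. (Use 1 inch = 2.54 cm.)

Finished = 9.5 − 1.5 = 8 inches.
8 inches × 2.54 = 20.32 cm.
25/10 = 2.5 sts per cm; 20.32 × 2.5 = 50.80 sts.
Next multiple of 9 → 54.
2.5 inches = 6.35 cm; × 3.2 = 20.32 → 20 rows.

Cast on 54 stitches; work 20 rows.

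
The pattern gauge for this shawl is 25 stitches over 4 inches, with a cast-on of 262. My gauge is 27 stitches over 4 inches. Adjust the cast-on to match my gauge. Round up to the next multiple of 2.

Scale factor = 27 / 25 = 1.080.
262 × 27 / 25 = 282.96 sts.
→ 284 sts.

Cast on 284 stitches.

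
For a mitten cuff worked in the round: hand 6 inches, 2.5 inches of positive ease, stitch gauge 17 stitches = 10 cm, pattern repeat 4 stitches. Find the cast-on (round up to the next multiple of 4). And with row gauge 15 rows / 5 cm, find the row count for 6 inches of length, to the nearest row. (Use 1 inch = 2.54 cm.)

Finished = 6 + 2.5 = 8.5 inches.
8.5 inches × 2.54 = 21.59 cm.
17/10 = 1.7 sts per cm; 21.59 × 1.7 = 36.70 sts.
Next multiple of 4 → 40.
6 inches = 15.24 cm; × 3 = 45.72 → 46 rows.

Cast on 40 stitches; work 46 rows.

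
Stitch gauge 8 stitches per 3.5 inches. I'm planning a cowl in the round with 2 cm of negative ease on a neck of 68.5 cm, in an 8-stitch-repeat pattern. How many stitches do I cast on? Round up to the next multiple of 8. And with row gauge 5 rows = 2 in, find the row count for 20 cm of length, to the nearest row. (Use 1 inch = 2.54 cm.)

Cast on 64 stitches; work 20 rows.

Finished = 68.5 − 2 = 66.5 cm.
66.5 cm × 1/2.54 = 26.18 inches.
8/3.5 = 2.286 sts per in; 26.18 × 2.286 = 59.84 sts.
Next multiple of 8 → 64.
20 cm = 7.87 inches; × 2.5 = 19.69 → 20 rows.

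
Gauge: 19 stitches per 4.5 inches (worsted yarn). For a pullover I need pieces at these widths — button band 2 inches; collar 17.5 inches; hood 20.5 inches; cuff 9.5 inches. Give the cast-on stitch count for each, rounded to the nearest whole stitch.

Rate = 19/4.5 = 4.222 sts per in.
button band: 2 × 4.222 = 8.44 → 8.
collar: 17.5 × 4.222 = 73.89 → 74.
hood: 20.5 × 4.222 = 86.56 → 87.
cuff: 9.5 × 4.222 = 40.11 → 40.

button band 8; collar 74; hood 87; cuff 40.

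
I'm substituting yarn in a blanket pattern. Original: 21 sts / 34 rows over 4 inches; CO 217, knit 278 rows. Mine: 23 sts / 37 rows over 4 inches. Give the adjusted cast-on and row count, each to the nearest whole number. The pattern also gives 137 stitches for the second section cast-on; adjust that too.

Stitches: 217 × 23/21 = 237.67 → 238.
Rows: 278 × 37/34 = 302.53 → 303.
second section cast-on: 137 × 23/21 = 150.05 → 150.

Cast on 238 stitches; work 303 rows; second section cast-on 150 stitches.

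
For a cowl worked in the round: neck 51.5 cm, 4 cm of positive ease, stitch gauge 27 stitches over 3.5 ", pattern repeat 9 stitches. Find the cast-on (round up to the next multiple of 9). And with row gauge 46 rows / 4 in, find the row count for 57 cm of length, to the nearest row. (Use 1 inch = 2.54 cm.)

Cast on 171 stitches; work 258 rows.

Finished = 51.5 + 4 = 55.5 cm.
55.5 cm × 1/2.54 = 21.85 inches.
27/3.5 = 7.714 sts per in; 21.85 × 7.714 = 168.56 sts.
Next multiple of 9 → 171.
57 cm = 22.44 inches; × 11.5 = 258.07 → 258 rows.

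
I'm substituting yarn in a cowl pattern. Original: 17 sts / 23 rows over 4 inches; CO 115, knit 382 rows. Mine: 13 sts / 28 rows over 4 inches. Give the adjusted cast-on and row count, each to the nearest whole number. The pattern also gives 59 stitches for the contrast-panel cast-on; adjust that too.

Cast on 88 stitches; work 465 rows; contrast-panel cast-on 45 stitches.

Stitches: 115 × 13/17 = 87.94 → 88.
Rows: 382 × 28/23 = 465.04 → 465.
contrast-panel cast-on: 59 × 13/17 = 45.12 → 45.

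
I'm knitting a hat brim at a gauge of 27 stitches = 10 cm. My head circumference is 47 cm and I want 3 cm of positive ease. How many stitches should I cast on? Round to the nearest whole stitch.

Finished = 47 + 3 = 50 cm.
27 / 10 = 2.7 sts per cm.
50.00 × 2.7 = 135.00 sts.

135 stitches.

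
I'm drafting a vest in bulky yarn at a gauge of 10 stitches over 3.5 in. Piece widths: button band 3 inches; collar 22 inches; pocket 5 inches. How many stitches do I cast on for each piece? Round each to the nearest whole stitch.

Rate = 10/3.5 = 2.857 sts per in.
button band: 3 × 2.857 = 8.57 → 9.
collar: 22 × 2.857 = 62.86 → 63.
pocket: 5 × 2.857 = 14.29 → 14.

button band 9; collar 63; pocket 14.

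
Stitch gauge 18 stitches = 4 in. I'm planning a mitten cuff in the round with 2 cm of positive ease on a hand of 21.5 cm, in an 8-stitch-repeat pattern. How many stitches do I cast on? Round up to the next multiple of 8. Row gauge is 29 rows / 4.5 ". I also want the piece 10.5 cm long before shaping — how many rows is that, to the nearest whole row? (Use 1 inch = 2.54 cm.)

Cast on 48 stitches; work 27 rows.

Finished = 21.5 + 2 = 23.5 cm.
23.5 cm × 1/2.54 = 9.25 inches.
18/4 = 4.5 sts per in; 9.25 × 4.5 = 41.63 sts.
Next multiple of 8 → 48.
10.5 cm = 4.13 inches; × 6.444 = 26.64 → 27 rows.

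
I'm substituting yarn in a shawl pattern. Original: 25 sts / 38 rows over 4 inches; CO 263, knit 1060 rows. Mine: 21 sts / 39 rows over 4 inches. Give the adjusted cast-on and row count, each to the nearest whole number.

Cast on 221 stitches; work 1088 rows.

Stitches: 263 × 21/25 = 220.92 → 221.
Rows: 1060 × 39/38 = 1087.89 → 1088.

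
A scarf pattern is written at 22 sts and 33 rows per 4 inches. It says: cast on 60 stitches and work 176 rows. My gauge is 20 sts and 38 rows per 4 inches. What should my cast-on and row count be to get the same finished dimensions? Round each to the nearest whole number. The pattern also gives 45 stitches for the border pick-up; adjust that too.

Cast on 55 stitches; work 203 rows; border pick-up 41 stitches.

Stitches: 60 × 20/22 = 54.55 → 55.
Rows: 176 × 38/33 = 202.67 → 203.
border pick-up: 45 × 20/22 = 40.91 → 41.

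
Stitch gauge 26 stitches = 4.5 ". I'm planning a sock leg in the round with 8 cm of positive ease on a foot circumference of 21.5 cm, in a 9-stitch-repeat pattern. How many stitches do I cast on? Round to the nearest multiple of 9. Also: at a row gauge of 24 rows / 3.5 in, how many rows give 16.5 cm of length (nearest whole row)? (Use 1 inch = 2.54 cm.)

Cast on 63 stitches; work 45 rows.

Finished = 21.5 + 8 = 29.5 cm.
29.5 cm × 1/2.54 = 11.61 inches.
26/4.5 = 5.778 sts per in; 11.61 × 5.778 = 67.10 sts.
Nearest multiple of 9 → 63.
16.5 cm = 6.50 inches; × 6.857 = 44.54 → 45 rows.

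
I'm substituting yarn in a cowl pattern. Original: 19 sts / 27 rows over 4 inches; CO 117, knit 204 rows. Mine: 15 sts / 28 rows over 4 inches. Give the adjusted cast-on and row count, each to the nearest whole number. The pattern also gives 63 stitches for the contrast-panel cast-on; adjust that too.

Cast on 92 stitches; work 212 rows; contrast-panel cast-on 50 stitches.

Stitches: 117 × 15/19 = 92.37 → 92.
Rows: 204 × 28/27 = 211.56 → 212.
contrast-panel cast-on: 63 × 15/19 = 49.74 → 50.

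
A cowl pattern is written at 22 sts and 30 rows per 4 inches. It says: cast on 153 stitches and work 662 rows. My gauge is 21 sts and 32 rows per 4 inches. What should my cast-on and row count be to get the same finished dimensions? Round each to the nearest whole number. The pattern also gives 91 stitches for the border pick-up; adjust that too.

Cast on 146 stitches; work 706 rows; border pick-up 87 stitches.

Stitches: 153 × 21/22 = 146.05 → 146.
Rows: 662 × 32/30 = 706.13 → 706.
border pick-up: 91 × 21/22 = 86.86 → 87.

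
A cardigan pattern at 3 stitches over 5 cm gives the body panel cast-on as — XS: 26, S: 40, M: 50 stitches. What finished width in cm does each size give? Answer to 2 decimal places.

3/5 = 0.6 sts per cm.
XS: 26 / 0.6 = 43.333 → 43.33 cm.
S: 40 / 0.6 = 66.667 → 66.67 cm.
M: 50 / 0.6 = 83.333 → 83.33 cm.

XS 43.33 cm; S 66.67 cm; M 83.33 cm.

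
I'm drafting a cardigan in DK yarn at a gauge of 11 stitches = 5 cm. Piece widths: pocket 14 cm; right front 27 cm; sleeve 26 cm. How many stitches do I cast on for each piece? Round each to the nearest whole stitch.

Rate = 11/5 = 2.2 sts per cm.
pocket: 14 × 2.2 = 30.80 → 31.
right front: 27 × 2.2 = 59.40 → 59.
sleeve: 26 × 2.2 = 57.20 → 57.

pocket 31; right front 59; sleeve 57.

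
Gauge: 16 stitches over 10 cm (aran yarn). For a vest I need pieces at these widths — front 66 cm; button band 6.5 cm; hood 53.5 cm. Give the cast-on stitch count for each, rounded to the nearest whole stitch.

front 106; button band 10; hood 86.

Rate = 16/10 = 1.6 sts per cm.
front: 66 × 1.6 = 105.60 → 106.
button band: 6.5 × 1.6 = 10.40 → 10.
hood: 53.5 × 1.6 = 85.60 → 86.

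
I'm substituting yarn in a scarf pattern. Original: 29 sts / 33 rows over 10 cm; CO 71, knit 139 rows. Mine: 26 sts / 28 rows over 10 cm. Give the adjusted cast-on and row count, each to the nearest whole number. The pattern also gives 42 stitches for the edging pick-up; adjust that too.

Cast on 64 stitches; work 118 rows; edging pick-up 38 stitches.

Stitches: 71 × 26/29 = 63.66 → 64.
Rows: 139 × 28/33 = 117.94 → 118.
edging pick-up: 42 × 26/29 = 37.66 → 38.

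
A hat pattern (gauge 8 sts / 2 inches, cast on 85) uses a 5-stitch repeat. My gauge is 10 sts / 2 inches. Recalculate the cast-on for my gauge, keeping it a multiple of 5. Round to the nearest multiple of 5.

CO 105 sts.

85 × 10 / 8 = 106.25.
Nearest multiple of 5: 105.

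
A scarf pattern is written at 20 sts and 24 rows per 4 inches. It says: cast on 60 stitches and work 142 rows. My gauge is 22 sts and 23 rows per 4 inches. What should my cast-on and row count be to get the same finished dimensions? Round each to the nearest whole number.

Stitches: 60 × 22/20 = 66.00 → 66.
Rows: 142 × 23/24 = 136.08 → 136.

Cast on 66 stitches; work 136 rows.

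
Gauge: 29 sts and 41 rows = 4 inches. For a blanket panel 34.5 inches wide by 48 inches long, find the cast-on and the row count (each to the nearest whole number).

Stitch gauge = 29/4 = 7.25 sts/in; 34.5 × 7.25 = 250.12 → 250 sts.
Row gauge = 41/4 = 10.25 rows/in; 48 × 10.25 = 492.00 → 492 rows.

Cast on 250 stitches and work 492 rows.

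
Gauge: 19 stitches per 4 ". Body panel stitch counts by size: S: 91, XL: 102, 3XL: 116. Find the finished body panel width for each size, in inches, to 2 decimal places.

S 19.16 inches; XL 21.47 inches; 3XL 24.42 inches.

19/4 = 4.75 sts per in.
S: 91 / 4.75 = 19.158 → 19.16 in.
XL: 102 / 4.75 = 21.474 → 21.47 in.
3XL: 116 / 4.75 = 24.421 → 24.42 in.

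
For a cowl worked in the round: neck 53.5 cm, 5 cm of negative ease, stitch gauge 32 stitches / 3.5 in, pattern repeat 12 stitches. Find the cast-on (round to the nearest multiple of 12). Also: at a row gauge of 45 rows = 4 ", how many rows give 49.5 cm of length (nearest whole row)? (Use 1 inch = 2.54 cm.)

Finished = 53.5 − 5 = 48.5 cm.
48.5 cm × 1/2.54 = 19.09 inches.
32/3.5 = 9.143 sts per in; 19.09 × 9.143 = 174.58 sts.
Nearest multiple of 12 → 180.
49.5 cm = 19.49 inches; × 11.25 = 219.24 → 219 rows.

Cast on 180 stitches; work 219 rows.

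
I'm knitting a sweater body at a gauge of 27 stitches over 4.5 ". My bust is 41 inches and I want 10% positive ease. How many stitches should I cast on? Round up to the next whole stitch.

Finished = 41 × 1.10 = 45.10 in.
27 / 4.5 = 6 sts per inch.
45.10 × 6 = 270.60 sts.
→ 271 sts.

271 stitches.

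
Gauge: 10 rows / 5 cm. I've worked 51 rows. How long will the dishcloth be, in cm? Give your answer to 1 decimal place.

25.5 cm.

10 rows / 5 cm = 2 rows per cm.
51 / 2 = 25.50 cm.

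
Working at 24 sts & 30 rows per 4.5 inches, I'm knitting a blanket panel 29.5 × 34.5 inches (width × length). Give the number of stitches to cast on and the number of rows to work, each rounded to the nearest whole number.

Cast on 157 stitches and work 230 rows.

Stitch gauge = 24/4.5 = 5.333 sts/in; 29.5 × 5.333 = 157.33 → 157 sts.
Row gauge = 30/4.5 = 6.667 rows/in; 34.5 × 6.667 = 230.00 → 230 rows.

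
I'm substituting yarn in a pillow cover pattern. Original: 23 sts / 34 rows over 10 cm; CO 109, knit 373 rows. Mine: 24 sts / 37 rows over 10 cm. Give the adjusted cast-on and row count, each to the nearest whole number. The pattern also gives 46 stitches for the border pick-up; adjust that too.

Stitches: 109 × 24/23 = 113.74 → 114.
Rows: 373 × 37/34 = 405.91 → 406.
border pick-up: 46 × 24/23 = 48.00 → 48.

Cast on 114 stitches; work 406 rows; border pick-up 48 stitches.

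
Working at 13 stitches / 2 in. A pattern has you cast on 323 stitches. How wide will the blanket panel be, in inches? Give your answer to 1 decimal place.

49.7 inches.

13 stitches / 2 inch = 6.5 stitches per inch.
323 / 6.5 = 49.69 inches.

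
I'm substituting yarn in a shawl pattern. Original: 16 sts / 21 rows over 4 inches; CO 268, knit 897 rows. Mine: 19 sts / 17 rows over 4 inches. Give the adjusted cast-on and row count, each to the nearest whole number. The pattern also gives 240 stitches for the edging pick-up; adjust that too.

Cast on 318 stitches; work 726 rows; edging pick-up 285 stitches.

Stitches: 268 × 19/16 = 318.25 → 318.
Rows: 897 × 17/21 = 726.14 → 726.
edging pick-up: 240 × 19/16 = 285.00 → 285.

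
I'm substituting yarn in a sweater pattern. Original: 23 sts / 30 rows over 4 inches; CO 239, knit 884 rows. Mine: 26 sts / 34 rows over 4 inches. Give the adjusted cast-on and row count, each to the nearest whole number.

Cast on 270 stitches; work 1002 rows.

Stitches: 239 × 26/23 = 270.17 → 270.
Rows: 884 × 34/30 = 1001.87 → 1002.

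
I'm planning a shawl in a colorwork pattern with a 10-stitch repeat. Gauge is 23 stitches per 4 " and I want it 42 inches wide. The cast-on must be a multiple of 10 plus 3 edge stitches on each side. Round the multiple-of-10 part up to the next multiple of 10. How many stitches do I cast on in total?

246 stitches.

23 / 4 = 5.75 sts per inch.
42 × 5.75 = 241.50 sts.
Less 6 edge sts → 235.50 for the repeat.
Next multiple of 10: 240.
Add back 6 edge sts → 246.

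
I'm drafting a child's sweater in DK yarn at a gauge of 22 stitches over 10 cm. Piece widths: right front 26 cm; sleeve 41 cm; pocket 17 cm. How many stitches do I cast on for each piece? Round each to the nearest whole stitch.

right front 57; sleeve 90; pocket 37.

Rate = 22/10 = 2.2 sts per cm.
right front: 26 × 2.2 = 57.20 → 57.
sleeve: 41 × 2.2 = 90.20 → 90.
pocket: 17 × 2.2 = 37.40 → 37.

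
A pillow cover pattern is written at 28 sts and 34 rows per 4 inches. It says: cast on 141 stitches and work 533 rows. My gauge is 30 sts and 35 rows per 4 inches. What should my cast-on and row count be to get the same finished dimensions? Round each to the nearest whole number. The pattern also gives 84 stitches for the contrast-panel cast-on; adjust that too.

Cast on 151 stitches; work 549 rows; contrast-panel cast-on 90 stitches.

Stitches: 141 × 30/28 = 151.07 → 151.
Rows: 533 × 35/34 = 548.68 → 549.
contrast-panel cast-on: 84 × 30/28 = 90.00 → 90.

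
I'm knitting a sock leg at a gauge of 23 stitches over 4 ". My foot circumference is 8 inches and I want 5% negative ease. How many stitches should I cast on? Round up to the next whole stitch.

Finished = 8 × 0.95 = 7.60 in.
23 / 4 = 5.75 sts per inch.
7.60 × 5.75 = 43.70 sts.
→ 44 sts.

44 stitches.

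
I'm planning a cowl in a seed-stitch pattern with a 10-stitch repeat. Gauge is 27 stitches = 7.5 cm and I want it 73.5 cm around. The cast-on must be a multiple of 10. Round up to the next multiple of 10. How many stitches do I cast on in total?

CO 270 sts.

27 / 7.5 = 3.6 sts per cm.
73.5 × 3.6 = 264.60 sts.
Next multiple of 10: 270.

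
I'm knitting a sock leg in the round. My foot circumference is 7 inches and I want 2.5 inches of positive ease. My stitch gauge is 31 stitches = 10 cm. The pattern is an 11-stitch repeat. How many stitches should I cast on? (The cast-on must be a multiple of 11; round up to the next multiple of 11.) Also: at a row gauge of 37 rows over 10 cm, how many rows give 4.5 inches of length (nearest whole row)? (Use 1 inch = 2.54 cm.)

Cast on 77 stitches; work 42 rows.

Finished = 7 + 2.5 = 9.5 inches.
9.5 inches × 2.54 = 24.13 cm.
31/10 = 3.1 sts per cm; 24.13 × 3.1 = 74.80 sts.
Next multiple of 11 → 77.
4.5 inches = 11.43 cm; × 3.7 = 42.29 → 42 rows.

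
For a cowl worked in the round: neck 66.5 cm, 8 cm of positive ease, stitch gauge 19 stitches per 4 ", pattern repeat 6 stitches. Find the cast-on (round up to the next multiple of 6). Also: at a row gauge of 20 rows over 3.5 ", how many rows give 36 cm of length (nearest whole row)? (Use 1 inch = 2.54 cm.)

Finished = 66.5 + 8 = 74.5 cm.
74.5 cm × 1/2.54 = 29.33 inches.
19/4 = 4.75 sts per in; 29.33 × 4.75 = 139.32 sts.
Next multiple of 6 → 144.
36 cm = 14.17 inches; × 5.714 = 80.99 → 81 rows.

Cast on 144 stitches; work 81 rows.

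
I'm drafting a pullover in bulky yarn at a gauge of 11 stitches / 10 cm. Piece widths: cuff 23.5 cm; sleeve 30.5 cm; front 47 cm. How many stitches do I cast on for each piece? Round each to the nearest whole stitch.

cuff 26; sleeve 34; front 52.

Rate = 11/10 = 1.1 sts per cm.
cuff: 23.5 × 1.1 = 25.85 → 26.
sleeve: 30.5 × 1.1 = 33.55 → 34.
front: 47 × 1.1 = 51.70 → 52.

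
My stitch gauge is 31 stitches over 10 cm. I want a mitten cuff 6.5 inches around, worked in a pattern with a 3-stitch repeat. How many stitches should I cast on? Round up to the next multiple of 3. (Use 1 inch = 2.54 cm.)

6.5 in = 6.5 × 2.54 = 16.51 cm.
31 / 10 = 3.1 sts/cm.
16.51 × 3.1 = 51.18 sts.
→ 54.

CO 54 sts.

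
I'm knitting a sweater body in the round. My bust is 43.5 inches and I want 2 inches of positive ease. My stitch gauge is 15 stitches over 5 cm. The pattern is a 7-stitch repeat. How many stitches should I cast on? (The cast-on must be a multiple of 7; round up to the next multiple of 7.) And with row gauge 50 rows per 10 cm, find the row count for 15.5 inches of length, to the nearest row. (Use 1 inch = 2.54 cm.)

Finished = 43.5 + 2 = 45.5 inches.
45.5 inches × 2.54 = 115.57 cm.
15/5 = 3 sts per cm; 115.57 × 3 = 346.71 sts.
Next multiple of 7 → 350.
15.5 inches = 39.37 cm; × 5 = 196.85 → 197 rows.

Cast on 350 stitches; work 197 rows.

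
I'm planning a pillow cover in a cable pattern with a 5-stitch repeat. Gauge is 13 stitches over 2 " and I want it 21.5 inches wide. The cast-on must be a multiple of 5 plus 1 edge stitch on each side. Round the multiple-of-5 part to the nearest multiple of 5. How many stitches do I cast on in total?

13 / 2 = 6.5 sts per inch.
21.5 × 6.5 = 139.75 sts.
Less 2 edge sts → 137.75 for the repeat.
Nearest multiple of 5: 140.
Add back 2 edge sts → 142.

CO 142 sts.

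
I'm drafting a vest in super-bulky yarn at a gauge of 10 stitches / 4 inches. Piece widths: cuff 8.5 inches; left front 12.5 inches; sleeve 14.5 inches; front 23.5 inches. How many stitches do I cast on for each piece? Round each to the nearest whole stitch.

Rate = 10/4 = 2.5 sts per in.
cuff: 8.5 × 2.5 = 21.25 → 21.
left front: 12.5 × 2.5 = 31.25 → 31.
sleeve: 14.5 × 2.5 = 36.25 → 36.
front: 23.5 × 2.5 = 58.75 → 59.

cuff 21; left front 31; sleeve 36; front 59.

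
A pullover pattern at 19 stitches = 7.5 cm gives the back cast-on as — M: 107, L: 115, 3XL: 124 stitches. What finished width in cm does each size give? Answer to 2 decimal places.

M 42.24 cm; L 45.39 cm; 3XL 48.95 cm.

19/7.5 = 2.533 sts per cm.
M: 107 / 2.533 = 42.237 → 42.24 cm.
L: 115 / 2.533 = 45.395 → 45.39 cm.
3XL: 124 / 2.533 = 48.947 → 48.95 cm.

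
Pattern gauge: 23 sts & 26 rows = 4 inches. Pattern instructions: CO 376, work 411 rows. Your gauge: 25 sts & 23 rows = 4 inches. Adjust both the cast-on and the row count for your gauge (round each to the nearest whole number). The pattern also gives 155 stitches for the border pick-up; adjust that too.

Stitches: 376 × 25/23 = 408.70 → 409.
Rows: 411 × 23/26 = 363.58 → 364.
border pick-up: 155 × 25/23 = 168.48 → 168.

Cast on 409 stitches; work 364 rows; border pick-up 168 stitches.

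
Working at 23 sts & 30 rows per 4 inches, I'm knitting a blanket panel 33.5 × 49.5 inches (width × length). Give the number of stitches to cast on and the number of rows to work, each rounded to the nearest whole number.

Cast on 193 stitches and work 371 rows.

Stitch gauge = 23/4 = 5.75 sts/in; 33.5 × 5.75 = 192.62 → 193 sts.
Row gauge = 30/4 = 7.5 rows/in; 49.5 × 7.5 = 371.25 → 371 rows.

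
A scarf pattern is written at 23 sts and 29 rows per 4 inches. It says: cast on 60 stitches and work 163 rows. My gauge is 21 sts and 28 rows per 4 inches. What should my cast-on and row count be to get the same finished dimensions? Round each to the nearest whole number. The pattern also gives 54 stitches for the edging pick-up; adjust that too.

Cast on 55 stitches; work 157 rows; edging pick-up 49 stitches.

Stitches: 60 × 21/23 = 54.78 → 55.
Rows: 163 × 28/29 = 157.38 → 157.
edging pick-up: 54 × 21/23 = 49.30 → 49.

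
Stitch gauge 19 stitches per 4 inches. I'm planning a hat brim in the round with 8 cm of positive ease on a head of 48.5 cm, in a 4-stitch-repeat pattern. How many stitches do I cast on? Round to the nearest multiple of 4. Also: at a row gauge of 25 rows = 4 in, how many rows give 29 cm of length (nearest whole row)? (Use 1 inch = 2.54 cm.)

Finished = 48.5 + 8 = 56.5 cm.
56.5 cm × 1/2.54 = 22.24 inches.
19/4 = 4.75 sts per in; 22.24 × 4.75 = 105.66 sts.
Nearest multiple of 4 → 104.
29 cm = 11.42 inches; × 6.25 = 71.36 → 71 rows.

Cast on 104 stitches; work 71 rows.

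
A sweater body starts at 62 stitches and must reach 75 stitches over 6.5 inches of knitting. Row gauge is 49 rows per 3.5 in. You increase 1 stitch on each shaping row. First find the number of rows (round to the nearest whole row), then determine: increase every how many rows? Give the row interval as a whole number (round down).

Increase every 7th row.

Rows = 6.5 × 14 = 91.0 → 91 rows.
Stitches to add: 13 → 13 shaping rows (at 1 st each).
91 / 13 = 7.00 → every 7 rows.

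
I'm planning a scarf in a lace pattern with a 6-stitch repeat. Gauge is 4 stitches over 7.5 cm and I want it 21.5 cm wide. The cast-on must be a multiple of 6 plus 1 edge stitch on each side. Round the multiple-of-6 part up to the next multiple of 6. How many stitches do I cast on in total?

CO 14 sts.

4 / 7.5 = 0.533 sts per cm.
21.5 × 0.533 = 11.47 sts.
Less 2 edge sts → 9.47 for the repeat.
Next multiple of 6: 12.
Add back 2 edge sts → 14.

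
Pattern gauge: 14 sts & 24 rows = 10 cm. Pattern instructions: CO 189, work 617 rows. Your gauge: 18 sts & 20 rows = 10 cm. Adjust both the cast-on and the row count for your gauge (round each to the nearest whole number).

Stitches: 189 × 18/14 = 243.00 → 243.
Rows: 617 × 20/24 = 514.17 → 514.

Cast on 243 stitches; work 514 rows.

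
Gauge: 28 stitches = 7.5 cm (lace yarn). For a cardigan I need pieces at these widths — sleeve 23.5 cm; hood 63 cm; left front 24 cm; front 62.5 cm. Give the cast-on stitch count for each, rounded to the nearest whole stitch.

Rate = 28/7.5 = 3.733 sts per cm.
sleeve: 23.5 × 3.733 = 87.73 → 88.
hood: 63 × 3.733 = 235.20 → 235.
left front: 24 × 3.733 = 89.60 → 90.
front: 62.5 × 3.733 = 233.33 → 233.

sleeve 88; hood 235; left front 90; front 233.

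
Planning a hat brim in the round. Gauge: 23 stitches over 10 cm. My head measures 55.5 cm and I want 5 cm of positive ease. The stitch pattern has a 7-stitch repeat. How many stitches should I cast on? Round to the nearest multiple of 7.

CO 140 sts.

Finished = 55.5 + 5 = 60.5 cm.
23 / 10 = 2.3 sts/cm.
60.5 × 2.3 = 139.15 sts.
Nearest multiple of 7: 140.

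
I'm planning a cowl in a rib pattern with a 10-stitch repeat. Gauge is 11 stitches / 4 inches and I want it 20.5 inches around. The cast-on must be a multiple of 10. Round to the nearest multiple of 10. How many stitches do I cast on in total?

11 / 4 = 2.75 sts per inch.
20.5 × 2.75 = 56.38 sts.
Nearest multiple of 10: 60.

60 stitches.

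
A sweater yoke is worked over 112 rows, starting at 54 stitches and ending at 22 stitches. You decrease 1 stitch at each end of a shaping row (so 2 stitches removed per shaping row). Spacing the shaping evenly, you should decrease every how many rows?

Stitches to remove: |22 − 54| = 32.
Shaping rows needed: 32 / 2 = 16.
112 rows / 16 = every 7 rows.

Decrease every 7th row.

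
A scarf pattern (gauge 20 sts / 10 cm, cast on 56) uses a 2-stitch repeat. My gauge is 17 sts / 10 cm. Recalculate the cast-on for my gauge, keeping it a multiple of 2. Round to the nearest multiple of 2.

56 × 17 / 20 = 47.60.
Nearest multiple of 2: 48.

48 stitches.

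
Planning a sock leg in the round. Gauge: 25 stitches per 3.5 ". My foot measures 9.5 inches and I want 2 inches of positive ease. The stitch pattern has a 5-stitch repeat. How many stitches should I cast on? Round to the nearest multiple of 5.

Finished = 9.5 + 2 = 11.5 inches.
25 / 3.5 = 7.143 sts/in.
11.5 × 7.143 = 82.14 sts.
Nearest multiple of 5: 80.

Cast on 80 stitches.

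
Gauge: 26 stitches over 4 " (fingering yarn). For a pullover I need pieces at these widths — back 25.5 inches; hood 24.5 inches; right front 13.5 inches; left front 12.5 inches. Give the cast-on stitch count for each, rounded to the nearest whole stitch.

Rate = 26/4 = 6.5 sts per in.
back: 25.5 × 6.5 = 165.75 → 166.
hood: 24.5 × 6.5 = 159.25 → 159.
right front: 13.5 × 6.5 = 87.75 → 88.
left front: 12.5 × 6.5 = 81.25 → 81.

back 166; hood 159; right front 88; left front 81.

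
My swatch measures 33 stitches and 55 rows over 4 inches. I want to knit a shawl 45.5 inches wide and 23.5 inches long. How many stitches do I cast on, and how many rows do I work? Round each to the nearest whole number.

Stitch gauge = 33/4 = 8.25 sts/in; 45.5 × 8.25 = 375.38 → 375 sts.
Row gauge = 55/4 = 13.75 rows/in; 23.5 × 13.75 = 323.12 → 323 rows.

Cast on 375 stitches and work 323 rows.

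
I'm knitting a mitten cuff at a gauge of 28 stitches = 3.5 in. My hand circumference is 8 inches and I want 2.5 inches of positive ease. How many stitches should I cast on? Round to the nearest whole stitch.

84 stitches.

Finished = 8 + 2.5 = 10.5 in.
28 / 3.5 = 8 sts per inch.
10.50 × 8 = 84.00 sts.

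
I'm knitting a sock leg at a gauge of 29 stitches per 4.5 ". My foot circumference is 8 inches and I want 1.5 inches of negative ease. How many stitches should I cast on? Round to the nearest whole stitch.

CO 42 sts.

Finished = 8 − 1.5 = 6.5 in.
29 / 4.5 = 6.444 sts per inch.
6.50 × 6.444 = 41.89 sts.
→ 42 sts.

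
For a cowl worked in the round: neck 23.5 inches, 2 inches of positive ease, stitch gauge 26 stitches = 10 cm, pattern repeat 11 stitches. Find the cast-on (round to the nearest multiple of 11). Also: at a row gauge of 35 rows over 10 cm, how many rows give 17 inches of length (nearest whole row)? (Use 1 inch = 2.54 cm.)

Finished = 23.5 + 2 = 25.5 inches.
25.5 inches × 2.54 = 64.77 cm.
26/10 = 2.6 sts per cm; 64.77 × 2.6 = 168.40 sts.
Nearest multiple of 11 → 165.
17 inches = 43.18 cm; × 3.5 = 151.13 → 151 rows.

Cast on 165 stitches; work 151 rows.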